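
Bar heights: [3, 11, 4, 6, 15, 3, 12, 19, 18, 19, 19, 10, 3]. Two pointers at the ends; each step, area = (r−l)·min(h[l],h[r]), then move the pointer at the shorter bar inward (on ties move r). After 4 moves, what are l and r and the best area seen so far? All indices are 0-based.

l=0 r=12: min(3,3)*12=36 best=36 *, r--
l=0 r=11: min(3,10)*11=33 best=36, l++
l=1 r=11: min(11,10)*10=100 best=100 *, r--
l=1 r=10: min(11,19)*9=99 best=100, l++

l=2, r=10, best area=100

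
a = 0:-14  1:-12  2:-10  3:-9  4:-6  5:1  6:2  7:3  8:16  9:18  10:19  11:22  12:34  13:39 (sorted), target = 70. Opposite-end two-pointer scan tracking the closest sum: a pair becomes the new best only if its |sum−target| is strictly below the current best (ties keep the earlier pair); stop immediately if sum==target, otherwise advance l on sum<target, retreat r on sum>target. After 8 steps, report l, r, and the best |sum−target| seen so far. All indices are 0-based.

l=8, r=13, best |Δ|=28

l=0 r=13: -14+39=25 d=45 *, l++
l=1 r=13: -12+39=27 d=43 *, l++
l=2 r=13: -10+39=29 d=41 *, l++
l=3 r=13: -9+39=30 d=40 *, l++
l=4 r=13: -6+39=33 d=37 *, l++
l=5 r=13: 1+39=40 d=30 *, l++
l=6 r=13: 2+39=41 d=29 *, l++
l=7 r=13: 3+39=42 d=28 *, l++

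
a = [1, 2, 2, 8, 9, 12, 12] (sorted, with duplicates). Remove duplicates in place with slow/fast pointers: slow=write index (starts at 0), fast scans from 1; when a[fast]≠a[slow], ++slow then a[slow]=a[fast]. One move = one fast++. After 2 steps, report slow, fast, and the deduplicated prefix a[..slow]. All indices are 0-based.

slow=1, fast=3, prefix=[1, 2]

slow=0 fast=1: a[fast]=2≠a[slow]=1 write a[1]=2, slow++,fast++
slow=1 fast=2: a[fast]=2=a[slow] dup, fast++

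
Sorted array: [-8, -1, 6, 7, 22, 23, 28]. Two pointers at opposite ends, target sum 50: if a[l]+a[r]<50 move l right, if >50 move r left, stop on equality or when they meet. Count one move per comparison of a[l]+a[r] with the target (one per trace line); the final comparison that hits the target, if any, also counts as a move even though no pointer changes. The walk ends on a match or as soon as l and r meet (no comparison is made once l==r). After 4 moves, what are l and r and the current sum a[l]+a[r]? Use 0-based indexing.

l=0 r=6: -8+28=20 <50, l++
l=1 r=6: -1+28=27 <50, l++
l=2 r=6: 6+28=34 <50, l++
l=3 r=6: 7+28=35 <50, l++

l=4, r=6, sum=50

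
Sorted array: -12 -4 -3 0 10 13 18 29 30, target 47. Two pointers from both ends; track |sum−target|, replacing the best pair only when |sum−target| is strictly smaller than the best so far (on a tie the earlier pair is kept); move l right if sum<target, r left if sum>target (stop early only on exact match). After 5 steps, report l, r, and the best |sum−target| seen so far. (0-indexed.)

l=5, r=8, best |Δ|=7

l=0 r=8: -12+30=18 d=29 *, l++
l=1 r=8: -4+30=26 d=21 *, l++
l=2 r=8: -3+30=27 d=20 *, l++
l=3 r=8: 0+30=30 d=17 *, l++
l=4 r=8: 10+30=40 d=7 *, l++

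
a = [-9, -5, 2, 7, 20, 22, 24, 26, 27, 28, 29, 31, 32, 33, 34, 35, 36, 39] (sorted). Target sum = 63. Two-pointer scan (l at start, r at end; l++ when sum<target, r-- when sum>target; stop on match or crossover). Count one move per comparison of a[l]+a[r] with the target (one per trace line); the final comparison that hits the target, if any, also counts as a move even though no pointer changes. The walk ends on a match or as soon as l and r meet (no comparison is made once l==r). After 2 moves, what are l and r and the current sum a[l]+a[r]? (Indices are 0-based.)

[0,17] -9+39=30 <63 → l++
[1,17] -5+39=34 <63 → l++

l=2, r=17, sum=41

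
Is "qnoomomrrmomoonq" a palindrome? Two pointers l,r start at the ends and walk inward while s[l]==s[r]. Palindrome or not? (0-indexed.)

palindrome

l=0 r=15: 'q'=='q', l++,r--
l=1 r=14: 'n'=='n', l++,r--
l=2 r=13: 'o'=='o', l++,r--
l=3 r=12: 'o'=='o', l++,r--
l=4 r=11: 'm'=='m', l++,r--
l=5 r=10: 'o'=='o', l++,r--
l=6 r=9: 'm'=='m', l++,r--
l=7 r=8: 'r'=='r', l++,r--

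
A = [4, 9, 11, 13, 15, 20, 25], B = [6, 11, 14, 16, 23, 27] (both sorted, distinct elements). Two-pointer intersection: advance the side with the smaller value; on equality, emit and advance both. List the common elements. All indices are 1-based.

intersection = [11]

i=1 j=1: 4<6, i++
i=2 j=1: 9>6, j++
i=2 j=2: 9<11, i++
i=3 j=2: 11==11 emit, i++,j++
i=4 j=3: 13<14, i++
i=5 j=3: 15>14, j++
i=5 j=4: 15<16, i++
i=6 j=4: 20>16, j++
i=6 j=5: 20<23, i++
i=7 j=5: 25>23, j++
i=7 j=6: 25<27, i++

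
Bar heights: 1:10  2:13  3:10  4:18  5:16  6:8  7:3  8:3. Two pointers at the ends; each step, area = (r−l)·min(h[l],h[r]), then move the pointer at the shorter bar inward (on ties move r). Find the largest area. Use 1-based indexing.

[1,8] min(10,3)*7=21 best=21 * → r--
[1,7] min(10,3)*6=18 best=21 → r--
[1,6] min(10,8)*5=40 best=40 * → r--
[1,5] min(10,16)*4=40 best=40 → l++
[2,5] min(13,16)*3=39 best=40 → l++
[3,5] min(10,16)*2=20 best=40 → l++
[4,5] min(18,16)*1=16 best=40 → r--

max area = 40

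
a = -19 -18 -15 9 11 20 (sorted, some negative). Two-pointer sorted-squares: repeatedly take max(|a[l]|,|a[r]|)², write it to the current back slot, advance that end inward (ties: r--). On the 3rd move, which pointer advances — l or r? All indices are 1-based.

l

[1,6] |-19|<=|20| out[6]=400 → r--
[1,5] |-19|>|11| out[5]=361 → l++
[2,5] |-18|>|11| out[4]=324 → l++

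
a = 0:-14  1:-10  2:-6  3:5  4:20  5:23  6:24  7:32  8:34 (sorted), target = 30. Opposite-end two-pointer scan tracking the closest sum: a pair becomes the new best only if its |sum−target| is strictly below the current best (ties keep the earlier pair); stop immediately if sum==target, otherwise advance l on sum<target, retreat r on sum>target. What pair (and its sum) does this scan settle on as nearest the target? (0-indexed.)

[0,8] -14+34=20 d=10 * → l++
[1,8] -10+34=24 d=6 * → l++
[2,8] -6+34=28 d=2 * → l++
[3,8] 5+34=39 d=9 → r--
[3,7] 5+32=37 d=7 → r--
[3,6] 5+24=29 d=1 * → l++
[4,6] 20+24=44 d=14 → r--
[4,5] 20+23=43 d=13 → r--

pair (5, 24) with sum 29 (|Δ|=1)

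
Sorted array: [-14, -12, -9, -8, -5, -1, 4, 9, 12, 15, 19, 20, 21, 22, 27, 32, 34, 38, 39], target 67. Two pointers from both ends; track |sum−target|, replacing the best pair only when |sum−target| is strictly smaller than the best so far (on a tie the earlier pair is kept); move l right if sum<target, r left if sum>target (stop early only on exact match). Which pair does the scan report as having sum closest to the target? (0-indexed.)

[0,18] -14+39=25 d=42 * → l++
[1,18] -12+39=27 d=40 * → l++
[2,18] -9+39=30 d=37 * → l++
[3,18] -8+39=31 d=36 * → l++
[4,18] -5+39=34 d=33 * → l++
[5,18] -1+39=38 d=29 * → l++
[6,18] 4+39=43 d=24 * → l++
[7,18] 9+39=48 d=19 * → l++
[8,18] 12+39=51 d=16 * → l++
[9,18] 15+39=54 d=13 * → l++
[10,18] 19+39=58 d=9 * → l++
[11,18] 20+39=59 d=8 * → l++
[12,18] 21+39=60 d=7 * → l++
[13,18] 22+39=61 d=6 * → l++
[14,18] 27+39=66 d=1 * → l++
[15,18] 32+39=71 d=4 → r--
[15,17] 32+38=70 d=3 → r--
[15,16] 32+34=66 d=1 → l++

pair (27, 39) with sum 66 (|Δ|=1)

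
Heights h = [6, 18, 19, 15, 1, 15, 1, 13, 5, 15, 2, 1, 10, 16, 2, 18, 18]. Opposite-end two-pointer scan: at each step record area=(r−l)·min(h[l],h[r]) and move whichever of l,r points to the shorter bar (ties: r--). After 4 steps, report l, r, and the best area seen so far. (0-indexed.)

l=1, r=13, best area=270

l=0 r=16: min(6,18)*16=96 best=96 *, l++
l=1 r=16: min(18,18)*15=270 best=270 *, r--
l=1 r=15: min(18,18)*14=252 best=270, r--
l=1 r=14: min(18,2)*13=26 best=270, r--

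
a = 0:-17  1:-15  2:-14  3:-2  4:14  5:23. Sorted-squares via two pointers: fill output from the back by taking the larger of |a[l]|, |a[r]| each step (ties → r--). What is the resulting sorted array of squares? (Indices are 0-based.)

[0,5] |-17|<=|23| out[5]=529 → r--
[0,4] |-17|>|14| out[4]=289 → l++
[1,4] |-15|>|14| out[3]=225 → l++
[2,4] |-14|<=|14| out[2]=196 → r--
[2,3] |-14|>|-2| out[1]=196 → l++
[3,3] |-2|<=|-2| out[0]=4 → r--

[4, 196, 196, 225, 289, 529]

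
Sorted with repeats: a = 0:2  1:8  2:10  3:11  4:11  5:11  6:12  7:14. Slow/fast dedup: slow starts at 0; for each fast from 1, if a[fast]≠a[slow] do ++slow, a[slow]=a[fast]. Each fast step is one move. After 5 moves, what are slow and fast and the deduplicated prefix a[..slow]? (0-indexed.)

slow=3, fast=6, prefix=[2, 8, 10, 11]

slow=0 fast=1: a[fast]=8≠a[slow]=2 write a[1]=8, slow++,fast++
slow=1 fast=2: a[fast]=10≠a[slow]=8 write a[2]=10, slow++,fast++
slow=2 fast=3: a[fast]=11≠a[slow]=10 write a[3]=11, slow++,fast++
slow=3 fast=4: a[fast]=11=a[slow] dup, fast++
slow=3 fast=5: a[fast]=11=a[slow] dup, fast++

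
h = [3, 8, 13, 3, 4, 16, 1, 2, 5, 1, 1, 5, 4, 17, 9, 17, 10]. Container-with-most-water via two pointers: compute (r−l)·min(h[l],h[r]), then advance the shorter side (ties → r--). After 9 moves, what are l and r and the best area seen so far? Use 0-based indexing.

[0,16] min(3,10)*16=48 best=48 * → l++
[1,16] min(8,10)*15=120 best=120 * → l++
[2,16] min(13,10)*14=140 best=140 * → r--
[2,15] min(13,17)*13=169 best=169 * → l++
[3,15] min(3,17)*12=36 best=169 → l++
[4,15] min(4,17)*11=44 best=169 → l++
[5,15] min(16,17)*10=160 best=169 → l++
[6,15] min(1,17)*9=9 best=169 → l++
[7,15] min(2,17)*8=16 best=169 → l++

l=8, r=15, best area=169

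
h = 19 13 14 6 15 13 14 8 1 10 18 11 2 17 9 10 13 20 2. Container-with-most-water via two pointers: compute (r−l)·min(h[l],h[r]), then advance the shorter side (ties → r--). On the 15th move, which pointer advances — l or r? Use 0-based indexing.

l=0 r=18: min(19,2)*18=36 best=36 *, r--
l=0 r=17: min(19,20)*17=323 best=323 *, l++
l=1 r=17: min(13,20)*16=208 best=323, l++
l=2 r=17: min(14,20)*15=210 best=323, l++
l=3 r=17: min(6,20)*14=84 best=323, l++
l=4 r=17: min(15,20)*13=195 best=323, l++
l=5 r=17: min(13,20)*12=156 best=323, l++
l=6 r=17: min(14,20)*11=154 best=323, l++
l=7 r=17: min(8,20)*10=80 best=323, l++
l=8 r=17: min(1,20)*9=9 best=323, l++
l=9 r=17: min(10,20)*8=80 best=323, l++
l=10 r=17: min(18,20)*7=126 best=323, l++
l=11 r=17: min(11,20)*6=66 best=323, l++
l=12 r=17: min(2,20)*5=10 best=323, l++
l=13 r=17: min(17,20)*4=68 best=323, l++

l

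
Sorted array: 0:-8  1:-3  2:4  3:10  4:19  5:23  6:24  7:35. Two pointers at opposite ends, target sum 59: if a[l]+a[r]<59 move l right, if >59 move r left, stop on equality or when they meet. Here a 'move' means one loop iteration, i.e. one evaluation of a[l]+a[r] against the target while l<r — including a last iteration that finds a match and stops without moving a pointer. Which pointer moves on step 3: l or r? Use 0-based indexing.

[0,7] -8+35=27 <59 → l++
[1,7] -3+35=32 <59 → l++
[2,7] 4+35=39 <59 → l++

l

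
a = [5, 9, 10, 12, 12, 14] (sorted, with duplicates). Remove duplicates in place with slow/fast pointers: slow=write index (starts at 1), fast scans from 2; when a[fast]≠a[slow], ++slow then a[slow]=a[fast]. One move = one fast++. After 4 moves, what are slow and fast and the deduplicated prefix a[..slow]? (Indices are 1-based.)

slow=1 fast=2: a[fast]=9≠a[slow]=5 write a[2]=9, slow++,fast++
slow=2 fast=3: a[fast]=10≠a[slow]=9 write a[3]=10, slow++,fast++
slow=3 fast=4: a[fast]=12≠a[slow]=10 write a[4]=12, slow++,fast++
slow=4 fast=5: a[fast]=12=a[slow] dup, fast++

slow=4, fast=6, prefix=[5, 9, 10, 12]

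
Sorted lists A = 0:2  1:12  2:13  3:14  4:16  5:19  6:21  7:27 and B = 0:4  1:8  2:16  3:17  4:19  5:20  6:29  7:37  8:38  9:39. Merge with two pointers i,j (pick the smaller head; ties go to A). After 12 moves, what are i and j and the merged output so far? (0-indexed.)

i=0 j=0: A[i]=2<=B[j]=4 take 2, i++
i=1 j=0: A[i]=12>B[j]=4 take 4, j++
i=1 j=1: A[i]=12>B[j]=8 take 8, j++
i=1 j=2: A[i]=12<=B[j]=16 take 12, i++
i=2 j=2: A[i]=13<=B[j]=16 take 13, i++
i=3 j=2: A[i]=14<=B[j]=16 take 14, i++
i=4 j=2: A[i]=16<=B[j]=16 take 16, i++
i=5 j=2: A[i]=19>B[j]=16 take 16, j++
i=5 j=3: A[i]=19>B[j]=17 take 17, j++
i=5 j=4: A[i]=19<=B[j]=19 take 19, i++
i=6 j=4: A[i]=21>B[j]=19 take 19, j++
i=6 j=5: A[i]=21>B[j]=20 take 20, j++

i=6, j=6, merged so far=[2, 4, 8, 12, 13, 14, 16, 16, 17, 19, 19, 20]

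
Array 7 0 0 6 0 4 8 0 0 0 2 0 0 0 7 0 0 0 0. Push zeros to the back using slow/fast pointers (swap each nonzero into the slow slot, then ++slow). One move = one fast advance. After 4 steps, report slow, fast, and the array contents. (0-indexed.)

slow=2, fast=4, a=[7, 6, 0, 0, 0, 4, 8, 0, 0, 0, 2, 0, 0, 0, 7, 0, 0, 0, 0]

slow=0 fast=0: a[fast]=7≠0 swap→a[0]=7, slow++,fast++
slow=1 fast=1: a[fast]=0, fast++
slow=1 fast=2: a[fast]=0, fast++
slow=1 fast=3: a[fast]=6≠0 swap→a[1]=6, slow++,fast++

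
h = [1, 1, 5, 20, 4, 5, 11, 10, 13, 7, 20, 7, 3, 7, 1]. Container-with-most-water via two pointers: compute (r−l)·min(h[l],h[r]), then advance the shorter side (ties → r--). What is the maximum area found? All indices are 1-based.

max area = 140

l=1 r=15: min(1,1)*14=14 best=14 *, r--
l=1 r=14: min(1,7)*13=13 best=14, l++
l=2 r=14: min(1,7)*12=12 best=14, l++
l=3 r=14: min(5,7)*11=55 best=55 *, l++
l=4 r=14: min(20,7)*10=70 best=70 *, r--
l=4 r=13: min(20,3)*9=27 best=70, r--
l=4 r=12: min(20,7)*8=56 best=70, r--
l=4 r=11: min(20,20)*7=140 best=140 *, r--
l=4 r=10: min(20,7)*6=42 best=140, r--
l=4 r=9: min(20,13)*5=65 best=140, r--
l=4 r=8: min(20,10)*4=40 best=140, r--
l=4 r=7: min(20,11)*3=33 best=140, r--
l=4 r=6: min(20,5)*2=10 best=140, r--
l=4 r=5: min(20,4)*1=4 best=140, r--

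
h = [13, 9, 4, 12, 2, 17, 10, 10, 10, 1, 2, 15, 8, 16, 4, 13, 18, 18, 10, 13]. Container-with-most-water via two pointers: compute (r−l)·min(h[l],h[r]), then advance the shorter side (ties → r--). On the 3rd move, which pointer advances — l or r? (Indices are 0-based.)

l

l=0 r=19: min(13,13)*19=247 best=247 *, r--
l=0 r=18: min(13,10)*18=180 best=247, r--
l=0 r=17: min(13,18)*17=221 best=247, l++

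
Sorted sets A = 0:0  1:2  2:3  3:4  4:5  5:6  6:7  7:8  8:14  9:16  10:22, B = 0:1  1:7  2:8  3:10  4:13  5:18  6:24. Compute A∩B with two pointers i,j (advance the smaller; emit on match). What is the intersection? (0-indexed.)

intersection = [7, 8]

[i=0,j=0] 0<1 → i++
[i=1,j=0] 2>1 → j++
[i=1,j=1] 2<7 → i++
[i=2,j=1] 3<7 → i++
[i=3,j=1] 4<7 → i++
[i=4,j=1] 5<7 → i++
[i=5,j=1] 6<7 → i++
[i=6,j=1] 7==7 emit → i++,j++
[i=7,j=2] 8==8 emit → i++,j++
[i=8,j=3] 14>10 → j++
[i=8,j=4] 14>13 → j++
[i=8,j=5] 14<18 → i++
[i=9,j=5] 16<18 → i++
[i=10,j=5] 22>18 → j++
[i=10,j=6] 22<24 → i++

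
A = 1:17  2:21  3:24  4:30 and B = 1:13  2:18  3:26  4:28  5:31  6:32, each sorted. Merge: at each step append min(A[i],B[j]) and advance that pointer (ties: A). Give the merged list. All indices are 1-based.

i=1 j=1: A[i]=17>B[j]=13 take 13, j++
i=1 j=2: A[i]=17<=B[j]=18 take 17, i++
i=2 j=2: A[i]=21>B[j]=18 take 18, j++
i=2 j=3: A[i]=21<=B[j]=26 take 21, i++
i=3 j=3: A[i]=24<=B[j]=26 take 24, i++
i=4 j=3: A[i]=30>B[j]=26 take 26, j++
i=4 j=4: A[i]=30>B[j]=28 take 28, j++
i=4 j=5: A[i]=30<=B[j]=31 take 30, i++
i=5 j=5: A done, take B[j]=31, j++
i=5 j=6: A done, take B[j]=32, j++

[13, 17, 18, 21, 24, 26, 28, 30, 31, 32]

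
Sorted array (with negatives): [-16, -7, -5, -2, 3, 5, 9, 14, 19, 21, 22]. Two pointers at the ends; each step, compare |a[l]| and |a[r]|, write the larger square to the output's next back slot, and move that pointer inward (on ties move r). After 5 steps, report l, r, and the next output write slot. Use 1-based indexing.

l=2, r=7, next write slot=6

[1,11] |-16|<=|22| out[11]=484 → r--
[1,10] |-16|<=|21| out[10]=441 → r--
[1,9] |-16|<=|19| out[9]=361 → r--
[1,8] |-16|>|14| out[8]=256 → l++
[2,8] |-7|<=|14| out[7]=196 → r--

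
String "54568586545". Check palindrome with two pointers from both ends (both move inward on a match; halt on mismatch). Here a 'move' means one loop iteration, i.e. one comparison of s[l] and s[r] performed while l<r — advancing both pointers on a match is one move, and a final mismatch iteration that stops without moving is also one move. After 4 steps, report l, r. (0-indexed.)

l=4, r=6

l=0 r=10: '5'=='5', l++,r--
l=1 r=9: '4'=='4', l++,r--
l=2 r=8: '5'=='5', l++,r--
l=3 r=7: '6'=='6', l++,r--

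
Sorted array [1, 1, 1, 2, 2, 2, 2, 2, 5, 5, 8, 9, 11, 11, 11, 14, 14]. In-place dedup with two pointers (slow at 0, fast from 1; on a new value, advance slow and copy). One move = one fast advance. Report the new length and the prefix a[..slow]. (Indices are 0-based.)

length 7; prefix = [1, 2, 5, 8, 9, 11, 14]

slow=0 fast=1: a[fast]=1=a[slow] dup, fast++
slow=0 fast=2: a[fast]=1=a[slow] dup, fast++
slow=0 fast=3: a[fast]=2≠a[slow]=1 write a[1]=2, slow++,fast++
slow=1 fast=4: a[fast]=2=a[slow] dup, fast++
slow=1 fast=5: a[fast]=2=a[slow] dup, fast++
slow=1 fast=6: a[fast]=2=a[slow] dup, fast++
slow=1 fast=7: a[fast]=2=a[slow] dup, fast++
slow=1 fast=8: a[fast]=5≠a[slow]=2 write a[2]=5, slow++,fast++
slow=2 fast=9: a[fast]=5=a[slow] dup, fast++
slow=2 fast=10: a[fast]=8≠a[slow]=5 write a[3]=8, slow++,fast++
slow=3 fast=11: a[fast]=9≠a[slow]=8 write a[4]=9, slow++,fast++
slow=4 fast=12: a[fast]=11≠a[slow]=9 write a[5]=11, slow++,fast++
slow=5 fast=13: a[fast]=11=a[slow] dup, fast++
slow=5 fast=14: a[fast]=11=a[slow] dup, fast++
slow=5 fast=15: a[fast]=14≠a[slow]=11 write a[6]=14, slow++,fast++
slow=6 fast=16: a[fast]=14=a[slow] dup, fast++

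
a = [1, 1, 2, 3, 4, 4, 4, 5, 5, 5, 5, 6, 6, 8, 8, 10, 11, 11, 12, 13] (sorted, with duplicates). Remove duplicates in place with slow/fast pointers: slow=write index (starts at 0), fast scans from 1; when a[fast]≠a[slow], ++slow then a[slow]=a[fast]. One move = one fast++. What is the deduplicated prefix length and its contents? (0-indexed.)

length 11; prefix = [1, 2, 3, 4, 5, 6, 8, 10, 11, 12, 13]

slow=0 fast=1: a[fast]=1=a[slow] dup, fast++
slow=0 fast=2: a[fast]=2≠a[slow]=1 write a[1]=2, slow++,fast++
slow=1 fast=3: a[fast]=3≠a[slow]=2 write a[2]=3, slow++,fast++
slow=2 fast=4: a[fast]=4≠a[slow]=3 write a[3]=4, slow++,fast++
slow=3 fast=5: a[fast]=4=a[slow] dup, fast++
slow=3 fast=6: a[fast]=4=a[slow] dup, fast++
slow=3 fast=7: a[fast]=5≠a[slow]=4 write a[4]=5, slow++,fast++
slow=4 fast=8: a[fast]=5=a[slow] dup, fast++
slow=4 fast=9: a[fast]=5=a[slow] dup, fast++
slow=4 fast=10: a[fast]=5=a[slow] dup, fast++
slow=4 fast=11: a[fast]=6≠a[slow]=5 write a[5]=6, slow++,fast++
slow=5 fast=12: a[fast]=6=a[slow] dup, fast++
slow=5 fast=13: a[fast]=8≠a[slow]=6 write a[6]=8, slow++,fast++
slow=6 fast=14: a[fast]=8=a[slow] dup, fast++
slow=6 fast=15: a[fast]=10≠a[slow]=8 write a[7]=10, slow++,fast++
slow=7 fast=16: a[fast]=11≠a[slow]=10 write a[8]=11, slow++,fast++
slow=8 fast=17: a[fast]=11=a[slow] dup, fast++
slow=8 fast=18: a[fast]=12≠a[slow]=11 write a[9]=12, slow++,fast++
slow=9 fast=19: a[fast]=13≠a[slow]=12 write a[10]=13, slow++,fast++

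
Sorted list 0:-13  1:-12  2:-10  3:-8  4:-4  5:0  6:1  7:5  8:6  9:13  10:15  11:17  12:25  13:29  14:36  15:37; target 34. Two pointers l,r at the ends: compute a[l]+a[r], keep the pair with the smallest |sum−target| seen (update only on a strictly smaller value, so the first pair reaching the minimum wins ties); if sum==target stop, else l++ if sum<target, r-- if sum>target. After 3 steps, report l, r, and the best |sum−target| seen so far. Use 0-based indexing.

[0,15] -13+37=24 d=10 * → l++
[1,15] -12+37=25 d=9 * → l++
[2,15] -10+37=27 d=7 * → l++

l=3, r=15, best |Δ|=7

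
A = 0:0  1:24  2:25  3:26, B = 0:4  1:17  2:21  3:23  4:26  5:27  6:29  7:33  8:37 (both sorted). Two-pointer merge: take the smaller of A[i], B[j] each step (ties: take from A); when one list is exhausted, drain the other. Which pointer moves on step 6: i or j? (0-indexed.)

i

i=0 j=0: A[i]=0<=B[j]=4 take 0, i++
i=1 j=0: A[i]=24>B[j]=4 take 4, j++
i=1 j=1: A[i]=24>B[j]=17 take 17, j++
i=1 j=2: A[i]=24>B[j]=21 take 21, j++
i=1 j=3: A[i]=24>B[j]=23 take 23, j++
i=1 j=4: A[i]=24<=B[j]=26 take 24, i++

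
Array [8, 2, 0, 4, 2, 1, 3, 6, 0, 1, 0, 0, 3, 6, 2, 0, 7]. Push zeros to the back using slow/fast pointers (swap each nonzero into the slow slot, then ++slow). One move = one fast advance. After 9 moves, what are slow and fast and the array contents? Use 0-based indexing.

(s=0,f=0) a[fast]=8≠0 swap→a[0]=8 → slow++,fast++
(s=1,f=1) a[fast]=2≠0 swap→a[1]=2 → slow++,fast++
(s=2,f=2) a[fast]=0 → fast++
(s=2,f=3) a[fast]=4≠0 swap→a[2]=4 → slow++,fast++
(s=3,f=4) a[fast]=2≠0 swap→a[3]=2 → slow++,fast++
(s=4,f=5) a[fast]=1≠0 swap→a[4]=1 → slow++,fast++
(s=5,f=6) a[fast]=3≠0 swap→a[5]=3 → slow++,fast++
(s=6,f=7) a[fast]=6≠0 swap→a[6]=6 → slow++,fast++
(s=7,f=8) a[fast]=0 → fast++

slow=7, fast=9, a=[8, 2, 4, 2, 1, 3, 6, 0, 0, 1, 0, 0, 3, 6, 2, 0, 7]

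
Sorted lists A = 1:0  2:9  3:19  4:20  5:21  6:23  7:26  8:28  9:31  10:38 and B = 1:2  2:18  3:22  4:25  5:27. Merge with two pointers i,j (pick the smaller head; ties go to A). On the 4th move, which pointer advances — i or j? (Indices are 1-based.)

j

[i=1,j=1] A[i]=0<=B[j]=2 take 0 → i++
[i=2,j=1] A[i]=9>B[j]=2 take 2 → j++
[i=2,j=2] A[i]=9<=B[j]=18 take 9 → i++
[i=3,j=2] A[i]=19>B[j]=18 take 18 → j++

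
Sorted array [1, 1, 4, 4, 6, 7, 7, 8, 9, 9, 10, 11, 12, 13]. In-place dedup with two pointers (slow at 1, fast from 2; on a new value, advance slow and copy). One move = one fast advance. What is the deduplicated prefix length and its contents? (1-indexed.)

slow=1 fast=2: a[fast]=1=a[slow] dup, fast++
slow=1 fast=3: a[fast]=4≠a[slow]=1 write a[2]=4, slow++,fast++
slow=2 fast=4: a[fast]=4=a[slow] dup, fast++
slow=2 fast=5: a[fast]=6≠a[slow]=4 write a[3]=6, slow++,fast++
slow=3 fast=6: a[fast]=7≠a[slow]=6 write a[4]=7, slow++,fast++
slow=4 fast=7: a[fast]=7=a[slow] dup, fast++
slow=4 fast=8: a[fast]=8≠a[slow]=7 write a[5]=8, slow++,fast++
slow=5 fast=9: a[fast]=9≠a[slow]=8 write a[6]=9, slow++,fast++
slow=6 fast=10: a[fast]=9=a[slow] dup, fast++
slow=6 fast=11: a[fast]=10≠a[slow]=9 write a[7]=10, slow++,fast++
slow=7 fast=12: a[fast]=11≠a[slow]=10 write a[8]=11, slow++,fast++
slow=8 fast=13: a[fast]=12≠a[slow]=11 write a[9]=12, slow++,fast++
slow=9 fast=14: a[fast]=13≠a[slow]=12 write a[10]=13, slow++,fast++

length 10; prefix = [1, 4, 6, 7, 8, 9, 10, 11, 12, 13]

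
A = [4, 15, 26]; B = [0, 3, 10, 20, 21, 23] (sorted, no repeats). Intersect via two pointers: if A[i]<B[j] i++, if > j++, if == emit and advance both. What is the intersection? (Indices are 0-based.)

intersection = []

[i=0,j=0] 4>0 → j++
[i=0,j=1] 4>3 → j++
[i=0,j=2] 4<10 → i++
[i=1,j=2] 15>10 → j++
[i=1,j=3] 15<20 → i++
[i=2,j=3] 26>20 → j++
[i=2,j=4] 26>21 → j++
[i=2,j=5] 26>23 → j++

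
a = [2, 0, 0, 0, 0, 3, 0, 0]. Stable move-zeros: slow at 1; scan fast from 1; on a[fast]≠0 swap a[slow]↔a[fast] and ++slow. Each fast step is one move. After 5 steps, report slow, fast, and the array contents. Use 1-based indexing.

slow=1 fast=1: a[fast]=2≠0 swap→a[1]=2, slow++,fast++
slow=2 fast=2: a[fast]=0, fast++
slow=2 fast=3: a[fast]=0, fast++
slow=2 fast=4: a[fast]=0, fast++
slow=2 fast=5: a[fast]=0, fast++

slow=2, fast=6, a=[2, 0, 0, 0, 0, 3, 0, 0]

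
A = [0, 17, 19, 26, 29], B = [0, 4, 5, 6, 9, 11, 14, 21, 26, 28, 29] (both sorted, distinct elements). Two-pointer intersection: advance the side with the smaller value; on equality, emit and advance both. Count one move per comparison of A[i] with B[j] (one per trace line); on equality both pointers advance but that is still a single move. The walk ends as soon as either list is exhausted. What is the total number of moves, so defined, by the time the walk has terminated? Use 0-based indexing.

[i=0,j=0] 0==0 emit → i++,j++
[i=1,j=1] 17>4 → j++
[i=1,j=2] 17>5 → j++
[i=1,j=3] 17>6 → j++
[i=1,j=4] 17>9 → j++
[i=1,j=5] 17>11 → j++
[i=1,j=6] 17>14 → j++
[i=1,j=7] 17<21 → i++
[i=2,j=7] 19<21 → i++
[i=3,j=7] 26>21 → j++
[i=3,j=8] 26==26 emit → i++,j++
[i=4,j=9] 29>28 → j++
[i=4,j=10] 29==29 emit → i++,j++

13 moves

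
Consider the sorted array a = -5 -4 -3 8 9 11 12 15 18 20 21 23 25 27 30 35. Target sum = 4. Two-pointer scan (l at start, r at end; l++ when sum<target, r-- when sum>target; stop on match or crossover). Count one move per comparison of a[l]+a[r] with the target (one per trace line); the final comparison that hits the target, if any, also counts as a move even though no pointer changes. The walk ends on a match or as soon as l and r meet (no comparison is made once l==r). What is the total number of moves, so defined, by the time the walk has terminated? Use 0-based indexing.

l=0 r=15: -5+35=30 >4, r--
l=0 r=14: -5+30=25 >4, r--
l=0 r=13: -5+27=22 >4, r--
l=0 r=12: -5+25=20 >4, r--
l=0 r=11: -5+23=18 >4, r--
l=0 r=10: -5+21=16 >4, r--
l=0 r=9: -5+20=15 >4, r--
l=0 r=8: -5+18=13 >4, r--
l=0 r=7: -5+15=10 >4, r--
l=0 r=6: -5+12=7 >4, r--
l=0 r=5: -5+11=6 >4, r--
l=0 r=4: -5+9=4, found

12 moves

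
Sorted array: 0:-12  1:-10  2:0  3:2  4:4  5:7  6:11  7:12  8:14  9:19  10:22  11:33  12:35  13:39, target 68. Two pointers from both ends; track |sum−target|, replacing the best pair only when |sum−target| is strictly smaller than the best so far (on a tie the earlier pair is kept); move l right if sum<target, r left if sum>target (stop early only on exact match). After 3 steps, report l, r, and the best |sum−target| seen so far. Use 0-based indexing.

[0,13] -12+39=27 d=41 * → l++
[1,13] -10+39=29 d=39 * → l++
[2,13] 0+39=39 d=29 * → l++

l=3, r=13, best |Δ|=29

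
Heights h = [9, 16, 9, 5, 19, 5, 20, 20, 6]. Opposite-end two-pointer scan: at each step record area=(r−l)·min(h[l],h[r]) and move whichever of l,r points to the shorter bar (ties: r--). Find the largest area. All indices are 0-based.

max area = 96

l=0 r=8: min(9,6)*8=48 best=48 *, r--
l=0 r=7: min(9,20)*7=63 best=63 *, l++
l=1 r=7: min(16,20)*6=96 best=96 *, l++
l=2 r=7: min(9,20)*5=45 best=96, l++
l=3 r=7: min(5,20)*4=20 best=96, l++
l=4 r=7: min(19,20)*3=57 best=96, l++
l=5 r=7: min(5,20)*2=10 best=96, l++
l=6 r=7: min(20,20)*1=20 best=96, r--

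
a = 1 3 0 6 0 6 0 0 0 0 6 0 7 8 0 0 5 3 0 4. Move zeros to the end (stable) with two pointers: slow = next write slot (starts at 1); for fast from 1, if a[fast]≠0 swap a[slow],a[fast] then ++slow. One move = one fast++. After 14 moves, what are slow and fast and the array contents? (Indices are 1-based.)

slow=8, fast=15, a=[1, 3, 6, 6, 6, 7, 8, 0, 0, 0, 0, 0, 0, 0, 0, 0, 5, 3, 0, 4]

slow=1 fast=1: a[fast]=1≠0 swap→a[1]=1, slow++,fast++
slow=2 fast=2: a[fast]=3≠0 swap→a[2]=3, slow++,fast++
slow=3 fast=3: a[fast]=0, fast++
slow=3 fast=4: a[fast]=6≠0 swap→a[3]=6, slow++,fast++
slow=4 fast=5: a[fast]=0, fast++
slow=4 fast=6: a[fast]=6≠0 swap→a[4]=6, slow++,fast++
slow=5 fast=7: a[fast]=0, fast++
slow=5 fast=8: a[fast]=0, fast++
slow=5 fast=9: a[fast]=0, fast++
slow=5 fast=10: a[fast]=0, fast++
slow=5 fast=11: a[fast]=6≠0 swap→a[5]=6, slow++,fast++
slow=6 fast=12: a[fast]=0, fast++
slow=6 fast=13: a[fast]=7≠0 swap→a[6]=7, slow++,fast++
slow=7 fast=14: a[fast]=8≠0 swap→a[7]=8, slow++,fast++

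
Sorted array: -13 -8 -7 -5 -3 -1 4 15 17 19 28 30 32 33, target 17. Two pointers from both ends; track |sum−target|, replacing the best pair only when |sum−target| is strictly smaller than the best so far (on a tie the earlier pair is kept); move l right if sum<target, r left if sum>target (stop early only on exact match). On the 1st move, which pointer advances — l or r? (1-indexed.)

r

[1,14] -13+33=20 d=3 * → r--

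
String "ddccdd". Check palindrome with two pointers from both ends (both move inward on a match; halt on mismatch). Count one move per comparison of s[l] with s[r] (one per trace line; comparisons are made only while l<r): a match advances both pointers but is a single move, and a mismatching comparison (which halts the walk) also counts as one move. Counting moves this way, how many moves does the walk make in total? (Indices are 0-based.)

3 moves

[0,5] 'd'=='d' → l++,r--
[1,4] 'd'=='d' → l++,r--
[2,3] 'c'=='c' → l++,r--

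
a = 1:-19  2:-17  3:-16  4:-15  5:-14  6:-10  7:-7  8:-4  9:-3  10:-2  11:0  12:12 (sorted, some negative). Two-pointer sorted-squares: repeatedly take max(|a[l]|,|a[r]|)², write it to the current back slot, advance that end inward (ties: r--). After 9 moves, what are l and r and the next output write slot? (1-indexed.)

l=9, r=11, next write slot=3

[1,12] |-19|>|12| out[12]=361 → l++
[2,12] |-17|>|12| out[11]=289 → l++
[3,12] |-16|>|12| out[10]=256 → l++
[4,12] |-15|>|12| out[9]=225 → l++
[5,12] |-14|>|12| out[8]=196 → l++
[6,12] |-10|<=|12| out[7]=144 → r--
[6,11] |-10|>|0| out[6]=100 → l++
[7,11] |-7|>|0| out[5]=49 → l++
[8,11] |-4|>|0| out[4]=16 → l++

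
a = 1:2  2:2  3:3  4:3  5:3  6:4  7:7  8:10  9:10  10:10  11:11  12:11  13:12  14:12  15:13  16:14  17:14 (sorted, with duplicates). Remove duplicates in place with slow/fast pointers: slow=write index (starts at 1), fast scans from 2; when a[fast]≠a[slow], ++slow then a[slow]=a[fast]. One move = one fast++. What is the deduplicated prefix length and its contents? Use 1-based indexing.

slow=1 fast=2: a[fast]=2=a[slow] dup, fast++
slow=1 fast=3: a[fast]=3≠a[slow]=2 write a[2]=3, slow++,fast++
slow=2 fast=4: a[fast]=3=a[slow] dup, fast++
slow=2 fast=5: a[fast]=3=a[slow] dup, fast++
slow=2 fast=6: a[fast]=4≠a[slow]=3 write a[3]=4, slow++,fast++
slow=3 fast=7: a[fast]=7≠a[slow]=4 write a[4]=7, slow++,fast++
slow=4 fast=8: a[fast]=10≠a[slow]=7 write a[5]=10, slow++,fast++
slow=5 fast=9: a[fast]=10=a[slow] dup, fast++
slow=5 fast=10: a[fast]=10=a[slow] dup, fast++
slow=5 fast=11: a[fast]=11≠a[slow]=10 write a[6]=11, slow++,fast++
slow=6 fast=12: a[fast]=11=a[slow] dup, fast++
slow=6 fast=13: a[fast]=12≠a[slow]=11 write a[7]=12, slow++,fast++
slow=7 fast=14: a[fast]=12=a[slow] dup, fast++
slow=7 fast=15: a[fast]=13≠a[slow]=12 write a[8]=13, slow++,fast++
slow=8 fast=16: a[fast]=14≠a[slow]=13 write a[9]=14, slow++,fast++
slow=9 fast=17: a[fast]=14=a[slow] dup, fast++

length 9; prefix = [2, 3, 4, 7, 10, 11, 12, 13, 14]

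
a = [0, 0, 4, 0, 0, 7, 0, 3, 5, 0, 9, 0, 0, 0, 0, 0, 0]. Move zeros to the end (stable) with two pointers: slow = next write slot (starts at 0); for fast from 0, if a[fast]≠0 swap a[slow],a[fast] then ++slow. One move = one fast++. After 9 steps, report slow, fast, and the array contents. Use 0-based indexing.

slow=4, fast=9, a=[4, 7, 3, 5, 0, 0, 0, 0, 0, 0, 9, 0, 0, 0, 0, 0, 0]

(s=0,f=0) a[fast]=0 → fast++
(s=0,f=1) a[fast]=0 → fast++
(s=0,f=2) a[fast]=4≠0 swap→a[0]=4 → slow++,fast++
(s=1,f=3) a[fast]=0 → fast++
(s=1,f=4) a[fast]=0 → fast++
(s=1,f=5) a[fast]=7≠0 swap→a[1]=7 → slow++,fast++
(s=2,f=6) a[fast]=0 → fast++
(s=2,f=7) a[fast]=3≠0 swap→a[2]=3 → slow++,fast++
(s=3,f=8) a[fast]=5≠0 swap→a[3]=5 → slow++,fast++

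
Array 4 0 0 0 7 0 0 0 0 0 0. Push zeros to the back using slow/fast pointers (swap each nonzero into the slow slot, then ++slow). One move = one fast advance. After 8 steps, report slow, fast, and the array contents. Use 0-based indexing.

(s=0,f=0) a[fast]=4≠0 swap→a[0]=4 → slow++,fast++
(s=1,f=1) a[fast]=0 → fast++
(s=1,f=2) a[fast]=0 → fast++
(s=1,f=3) a[fast]=0 → fast++
(s=1,f=4) a[fast]=7≠0 swap→a[1]=7 → slow++,fast++
(s=2,f=5) a[fast]=0 → fast++
(s=2,f=6) a[fast]=0 → fast++
(s=2,f=7) a[fast]=0 → fast++

slow=2, fast=8, a=[4, 7, 0, 0, 0, 0, 0, 0, 0, 0, 0]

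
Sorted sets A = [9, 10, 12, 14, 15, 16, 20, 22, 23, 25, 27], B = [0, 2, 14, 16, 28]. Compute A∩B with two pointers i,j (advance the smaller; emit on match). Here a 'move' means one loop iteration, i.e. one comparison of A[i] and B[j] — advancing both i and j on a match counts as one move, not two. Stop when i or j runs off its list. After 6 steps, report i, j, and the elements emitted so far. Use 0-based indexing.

i=4, j=3, emitted=[14]

[i=0,j=0] 9>0 → j++
[i=0,j=1] 9>2 → j++
[i=0,j=2] 9<14 → i++
[i=1,j=2] 10<14 → i++
[i=2,j=2] 12<14 → i++
[i=3,j=2] 14==14 emit → i++,j++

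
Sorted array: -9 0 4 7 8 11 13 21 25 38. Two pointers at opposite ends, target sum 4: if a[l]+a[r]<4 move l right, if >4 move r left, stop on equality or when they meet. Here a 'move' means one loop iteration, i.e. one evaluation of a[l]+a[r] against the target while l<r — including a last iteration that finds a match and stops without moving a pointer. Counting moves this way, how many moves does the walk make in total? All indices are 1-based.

l=1 r=10: -9+38=29 >4, r--
l=1 r=9: -9+25=16 >4, r--
l=1 r=8: -9+21=12 >4, r--
l=1 r=7: -9+13=4, found

4 moves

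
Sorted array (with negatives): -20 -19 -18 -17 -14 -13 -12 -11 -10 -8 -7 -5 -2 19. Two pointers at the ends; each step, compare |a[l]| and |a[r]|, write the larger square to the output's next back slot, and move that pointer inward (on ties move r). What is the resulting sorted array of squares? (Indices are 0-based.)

l=0 r=13: |-20|>|19| out[13]=400, l++
l=1 r=13: |-19|<=|19| out[12]=361, r--
l=1 r=12: |-19|>|-2| out[11]=361, l++
l=2 r=12: |-18|>|-2| out[10]=324, l++
l=3 r=12: |-17|>|-2| out[9]=289, l++
l=4 r=12: |-14|>|-2| out[8]=196, l++
l=5 r=12: |-13|>|-2| out[7]=169, l++
l=6 r=12: |-12|>|-2| out[6]=144, l++
l=7 r=12: |-11|>|-2| out[5]=121, l++
l=8 r=12: |-10|>|-2| out[4]=100, l++
l=9 r=12: |-8|>|-2| out[3]=64, l++
l=10 r=12: |-7|>|-2| out[2]=49, l++
l=11 r=12: |-5|>|-2| out[1]=25, l++
l=12 r=12: |-2|<=|-2| out[0]=4, r--

[4, 25, 49, 64, 100, 121, 144, 169, 196, 289, 324, 361, 361, 400]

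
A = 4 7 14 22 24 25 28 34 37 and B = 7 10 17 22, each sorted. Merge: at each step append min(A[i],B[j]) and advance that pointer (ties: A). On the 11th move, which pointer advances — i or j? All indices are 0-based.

i=0 j=0: A[i]=4<=B[j]=7 take 4, i++
i=1 j=0: A[i]=7<=B[j]=7 take 7, i++
i=2 j=0: A[i]=14>B[j]=7 take 7, j++
i=2 j=1: A[i]=14>B[j]=10 take 10, j++
i=2 j=2: A[i]=14<=B[j]=17 take 14, i++
i=3 j=2: A[i]=22>B[j]=17 take 17, j++
i=3 j=3: A[i]=22<=B[j]=22 take 22, i++
i=4 j=3: A[i]=24>B[j]=22 take 22, j++
i=4 j=4: B done, take A[i]=24, i++
i=5 j=4: B done, take A[i]=25, i++
i=6 j=4: B done, take A[i]=28, i++

i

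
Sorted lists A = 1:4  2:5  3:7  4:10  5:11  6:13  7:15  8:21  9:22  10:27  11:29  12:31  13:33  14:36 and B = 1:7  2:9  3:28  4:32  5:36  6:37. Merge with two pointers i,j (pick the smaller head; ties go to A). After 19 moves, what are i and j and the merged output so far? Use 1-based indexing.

i=1 j=1: A[i]=4<=B[j]=7 take 4, i++
i=2 j=1: A[i]=5<=B[j]=7 take 5, i++
i=3 j=1: A[i]=7<=B[j]=7 take 7, i++
i=4 j=1: A[i]=10>B[j]=7 take 7, j++
i=4 j=2: A[i]=10>B[j]=9 take 9, j++
i=4 j=3: A[i]=10<=B[j]=28 take 10, i++
i=5 j=3: A[i]=11<=B[j]=28 take 11, i++
i=6 j=3: A[i]=13<=B[j]=28 take 13, i++
i=7 j=3: A[i]=15<=B[j]=28 take 15, i++
i=8 j=3: A[i]=21<=B[j]=28 take 21, i++
i=9 j=3: A[i]=22<=B[j]=28 take 22, i++
i=10 j=3: A[i]=27<=B[j]=28 take 27, i++
i=11 j=3: A[i]=29>B[j]=28 take 28, j++
i=11 j=4: A[i]=29<=B[j]=32 take 29, i++
i=12 j=4: A[i]=31<=B[j]=32 take 31, i++
i=13 j=4: A[i]=33>B[j]=32 take 32, j++
i=13 j=5: A[i]=33<=B[j]=36 take 33, i++
i=14 j=5: A[i]=36<=B[j]=36 take 36, i++
i=15 j=5: A done, take B[j]=36, j++

i=15, j=6, merged so far=[4, 5, 7, 7, 9, 10, 11, 13, 15, 21, 22, 27, 28, 29, 31, 32, 33, 36, 36]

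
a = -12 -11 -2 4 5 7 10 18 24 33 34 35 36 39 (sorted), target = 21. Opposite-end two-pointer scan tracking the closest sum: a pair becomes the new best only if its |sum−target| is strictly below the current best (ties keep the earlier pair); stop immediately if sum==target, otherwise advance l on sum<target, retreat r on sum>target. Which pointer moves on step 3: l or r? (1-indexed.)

[1,14] -12+39=27 d=6 * → r--
[1,13] -12+36=24 d=3 * → r--
[1,12] -12+35=23 d=2 * → r--

r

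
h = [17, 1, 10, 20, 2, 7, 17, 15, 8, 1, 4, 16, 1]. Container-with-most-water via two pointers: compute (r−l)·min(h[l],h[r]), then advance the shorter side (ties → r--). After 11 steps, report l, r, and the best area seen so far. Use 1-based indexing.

[1,13] min(17,1)*12=12 best=12 * → r--
[1,12] min(17,16)*11=176 best=176 * → r--
[1,11] min(17,4)*10=40 best=176 → r--
[1,10] min(17,1)*9=9 best=176 → r--
[1,9] min(17,8)*8=64 best=176 → r--
[1,8] min(17,15)*7=105 best=176 → r--
[1,7] min(17,17)*6=102 best=176 → r--
[1,6] min(17,7)*5=35 best=176 → r--
[1,5] min(17,2)*4=8 best=176 → r--
[1,4] min(17,20)*3=51 best=176 → l++
[2,4] min(1,20)*2=2 best=176 → l++

l=3, r=4, best area=176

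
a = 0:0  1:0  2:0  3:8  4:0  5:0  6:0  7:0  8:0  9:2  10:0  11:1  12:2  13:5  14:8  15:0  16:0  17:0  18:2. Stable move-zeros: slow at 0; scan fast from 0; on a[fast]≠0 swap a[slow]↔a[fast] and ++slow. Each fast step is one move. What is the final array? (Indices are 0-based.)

(s=0,f=0) a[fast]=0 → fast++
(s=0,f=1) a[fast]=0 → fast++
(s=0,f=2) a[fast]=0 → fast++
(s=0,f=3) a[fast]=8≠0 swap→a[0]=8 → slow++,fast++
(s=1,f=4) a[fast]=0 → fast++
(s=1,f=5) a[fast]=0 → fast++
(s=1,f=6) a[fast]=0 → fast++
(s=1,f=7) a[fast]=0 → fast++
(s=1,f=8) a[fast]=0 → fast++
(s=1,f=9) a[fast]=2≠0 swap→a[1]=2 → slow++,fast++
(s=2,f=10) a[fast]=0 → fast++
(s=2,f=11) a[fast]=1≠0 swap→a[2]=1 → slow++,fast++
(s=3,f=12) a[fast]=2≠0 swap→a[3]=2 → slow++,fast++
(s=4,f=13) a[fast]=5≠0 swap→a[4]=5 → slow++,fast++
(s=5,f=14) a[fast]=8≠0 swap→a[5]=8 → slow++,fast++
(s=6,f=15) a[fast]=0 → fast++
(s=6,f=16) a[fast]=0 → fast++
(s=6,f=17) a[fast]=0 → fast++
(s=6,f=18) a[fast]=2≠0 swap→a[6]=2 → slow++,fast++

[8, 2, 1, 2, 5, 8, 2, 0, 0, 0, 0, 0, 0, 0, 0, 0, 0, 0, 0]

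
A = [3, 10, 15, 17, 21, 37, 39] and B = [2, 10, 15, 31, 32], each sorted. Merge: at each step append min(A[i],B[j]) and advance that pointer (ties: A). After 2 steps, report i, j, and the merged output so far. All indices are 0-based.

i=1, j=1, merged so far=[2, 3]

i=0 j=0: A[i]=3>B[j]=2 take 2, j++
i=0 j=1: A[i]=3<=B[j]=10 take 3, i++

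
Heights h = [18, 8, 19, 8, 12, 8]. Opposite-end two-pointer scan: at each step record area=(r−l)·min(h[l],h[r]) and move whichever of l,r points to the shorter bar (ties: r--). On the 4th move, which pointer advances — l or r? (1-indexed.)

l=1 r=6: min(18,8)*5=40 best=40 *, r--
l=1 r=5: min(18,12)*4=48 best=48 *, r--
l=1 r=4: min(18,8)*3=24 best=48, r--
l=1 r=3: min(18,19)*2=36 best=48, l++

l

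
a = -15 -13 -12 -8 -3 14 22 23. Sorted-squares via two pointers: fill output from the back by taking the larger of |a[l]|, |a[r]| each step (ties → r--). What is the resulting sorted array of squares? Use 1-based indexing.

[9, 64, 144, 169, 196, 225, 484, 529]

l=1 r=8: |-15|<=|23| out[8]=529, r--
l=1 r=7: |-15|<=|22| out[7]=484, r--
l=1 r=6: |-15|>|14| out[6]=225, l++
l=2 r=6: |-13|<=|14| out[5]=196, r--
l=2 r=5: |-13|>|-3| out[4]=169, l++
l=3 r=5: |-12|>|-3| out[3]=144, l++
l=4 r=5: |-8|>|-3| out[2]=64, l++
l=5 r=5: |-3|<=|-3| out[1]=9, r--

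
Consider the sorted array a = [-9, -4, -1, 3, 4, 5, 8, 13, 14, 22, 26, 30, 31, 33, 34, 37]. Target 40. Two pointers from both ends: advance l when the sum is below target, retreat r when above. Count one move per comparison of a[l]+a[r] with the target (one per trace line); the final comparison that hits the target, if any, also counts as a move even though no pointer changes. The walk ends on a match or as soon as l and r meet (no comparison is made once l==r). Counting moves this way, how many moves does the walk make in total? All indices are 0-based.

l=0 r=15: -9+37=28 <40, l++
l=1 r=15: -4+37=33 <40, l++
l=2 r=15: -1+37=36 <40, l++
l=3 r=15: 3+37=40, found

4 moves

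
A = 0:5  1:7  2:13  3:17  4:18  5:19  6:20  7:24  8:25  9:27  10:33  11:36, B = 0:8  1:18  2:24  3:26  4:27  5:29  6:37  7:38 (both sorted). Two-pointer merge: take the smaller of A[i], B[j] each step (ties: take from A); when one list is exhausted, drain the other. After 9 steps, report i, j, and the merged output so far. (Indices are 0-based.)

i=7, j=2, merged so far=[5, 7, 8, 13, 17, 18, 18, 19, 20]

[i=0,j=0] A[i]=5<=B[j]=8 take 5 → i++
[i=1,j=0] A[i]=7<=B[j]=8 take 7 → i++
[i=2,j=0] A[i]=13>B[j]=8 take 8 → j++
[i=2,j=1] A[i]=13<=B[j]=18 take 13 → i++
[i=3,j=1] A[i]=17<=B[j]=18 take 17 → i++
[i=4,j=1] A[i]=18<=B[j]=18 take 18 → i++
[i=5,j=1] A[i]=19>B[j]=18 take 18 → j++
[i=5,j=2] A[i]=19<=B[j]=24 take 19 → i++
[i=6,j=2] A[i]=20<=B[j]=24 take 20 → i++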